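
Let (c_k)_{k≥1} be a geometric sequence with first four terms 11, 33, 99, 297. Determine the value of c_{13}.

5845851

Common ratio r = 3.
c_k = 11·3^(k-1).
c_{13} = 11·3^12 = 5845851.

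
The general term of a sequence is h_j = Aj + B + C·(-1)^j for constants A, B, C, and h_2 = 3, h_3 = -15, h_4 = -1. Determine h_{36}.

-65

At j = 2, 3, 4: 2A + B + C = 3; 3A + B - C = -15; 4A + B + C = -1.
Subtracting the first from the second: A - 2C = -18.
Subtracting the second from the third: A + 2C = 14.
Solving: C = 8, A = -2, then B = -1.
Hence h_{36} = -2·36 + (-1) + 8·1 = -65.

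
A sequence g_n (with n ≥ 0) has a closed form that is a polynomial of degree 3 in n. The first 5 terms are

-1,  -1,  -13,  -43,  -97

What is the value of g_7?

-463

1st diffs: 0, -12, -30, -54.
2nd diffs: -12, -18, -24.
3rd diffs: -6, -6 (constant).
So g_n = -n^3 - 3n^2 + 4n - 1.
Evaluating at n = 7 gives g_7 = -463.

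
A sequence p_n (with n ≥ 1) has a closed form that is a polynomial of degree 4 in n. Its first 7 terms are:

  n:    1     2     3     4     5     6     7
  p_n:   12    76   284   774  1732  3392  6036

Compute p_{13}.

1st diffs: 64, 208, 490, 958, 1660, 2644.
2nd diffs: 144, 282, 468, 702, 984.
3rd diffs: 138, 186, 234, 282.
4th diffs: 48, 48, 48 (constant).
Newton forward-difference form: p_n = 12 + 64·C(n-1,1) + 144·C(n-1,2) + 138·C(n-1,3) + 48·C(n-1,4).
At n = 13: n-1 = 12, so p_{13} = 12 + 768 + 9504 + 30360 + 23760 = 64404.

64404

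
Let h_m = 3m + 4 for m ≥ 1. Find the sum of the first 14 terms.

371

Over m = 1..14: Σm = 105.
Total = (3)·105 + (4)·14 = 371.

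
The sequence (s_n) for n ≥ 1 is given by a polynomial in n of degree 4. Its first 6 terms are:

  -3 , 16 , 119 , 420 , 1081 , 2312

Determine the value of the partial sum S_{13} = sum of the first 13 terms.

168753

1st diffs: 19, 103, 301, 661, 1231.
2nd diffs: 84, 198, 360, 570.
3rd diffs: 114, 162, 210.
4th diffs: 48, 48 (constant).
So s_n = 2n^4 - n^3 - 2n^2 + 2n - 4.
Continuing: …, 4371, 7564, 12245, 18816, …, s_{13} = 54609.
Summing n = 1..13 (13 terms) gives 168753.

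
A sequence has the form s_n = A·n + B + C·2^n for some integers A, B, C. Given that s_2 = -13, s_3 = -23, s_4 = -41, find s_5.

-75

The three given values yield: 2A + B + 4C = -13; 3A + B + 8C = -23; 4A + B + 16C = -41.
Subtracting the first from the second: A + 4C = -10.
Subtracting the second from the third: A + 8C = -18.
Solving: C = -2, A = -2, then B = -1.
So s_n = -2·n + (-1) + (-2)·2^n; at n=5 this is -75.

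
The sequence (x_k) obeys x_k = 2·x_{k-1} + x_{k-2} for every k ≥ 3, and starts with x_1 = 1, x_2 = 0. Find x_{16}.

80782

Iterate the recurrence:
x_3 = 1;  x_4 = 2;  x_5 = 5;  …;  x_{13} = 5741;  x_{14} = 13860;  x_{15} = 33461;  x_{16} = 80782.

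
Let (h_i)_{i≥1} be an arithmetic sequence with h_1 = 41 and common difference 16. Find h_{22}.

h_i = 41 + (i - 1)·16.
h_{22} = 41 + 21·16 = 377.

377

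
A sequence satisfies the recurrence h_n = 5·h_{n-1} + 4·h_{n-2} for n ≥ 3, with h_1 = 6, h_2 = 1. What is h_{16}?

177951399349

Applying the relation repeatedly:
h_3 = 29;  h_4 = 149;  h_5 = 861;  …;  h_{13} = 960107421;  h_{14} = 5474112101;  h_{15} = 31210990189;  h_{16} = 177951399349.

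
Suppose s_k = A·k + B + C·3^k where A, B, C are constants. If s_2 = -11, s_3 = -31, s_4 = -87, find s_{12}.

-531463

At k = 2, 3, 4: 2A + B + 9C = -11; 3A + B + 27C = -31; 4A + B + 81C = -87.
Subtracting the first from the second: A + 18C = -20.
Subtracting the second from the third: A + 54C = -56.
Solving: C = -1, A = -2, then B = 2.
Therefore s_{12} = -24 + 2 + (-1)·531441 = -531463.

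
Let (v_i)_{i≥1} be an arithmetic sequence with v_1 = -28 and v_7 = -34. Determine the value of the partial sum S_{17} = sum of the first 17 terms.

-612

Common difference d = (-34 - (-28)) / (7 - 1) = -1.
v_i = -28 + (i - 1)·(-1).
v_{17} = -44; S = 17·(-28 + (-44))/2 = -612.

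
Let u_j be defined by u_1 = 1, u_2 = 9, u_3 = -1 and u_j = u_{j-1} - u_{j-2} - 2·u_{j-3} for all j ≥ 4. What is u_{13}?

u_4 = -12  u_5 = -29  u_6 = -15  u_7 = 38  u_8 = 111  u_9 = 103  u_{10} = -84  u_{11} = -409  u_{12} = -531  u_{13} = 46.

46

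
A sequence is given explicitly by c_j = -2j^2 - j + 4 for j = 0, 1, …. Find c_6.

-74

c_6 = -2·6^2 - 1·6 + 4 = -74.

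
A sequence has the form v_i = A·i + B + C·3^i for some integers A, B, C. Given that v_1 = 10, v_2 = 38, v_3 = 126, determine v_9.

Plug in i = 1, 2, 3: A + B + 3C = 10; 2A + B + 9C = 38; 3A + B + 27C = 126.
Subtracting the first from the second: A + 6C = 28.
Subtracting the second from the third: A + 18C = 88.
Solving: C = 5, A = -2, then B = -3.
So v_i = -2·i + (-3) + 5·3^i; at i=9 this is 98394.

98394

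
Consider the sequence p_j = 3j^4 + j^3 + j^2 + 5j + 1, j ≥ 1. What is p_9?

p_9 = 3·9^4 + 1·9^3 + 1·9^2 + 5·9 + 1 = 20539.

20539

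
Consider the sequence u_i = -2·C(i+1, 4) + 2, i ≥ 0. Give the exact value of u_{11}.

-988

C(12, 4) = 495, so u_{11} = -988.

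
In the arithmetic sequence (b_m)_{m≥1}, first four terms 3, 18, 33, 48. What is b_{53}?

783

Common difference d = 15.
b_m = 3 + (m - 1)·15.
b_{53} = 3 + 52·15 = 783.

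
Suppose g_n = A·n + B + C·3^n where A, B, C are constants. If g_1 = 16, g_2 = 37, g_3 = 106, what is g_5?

The three given values yield: A + B + 3C = 16; 2A + B + 9C = 37; 3A + B + 27C = 106.
Subtracting the first from the second: A + 6C = 21.
Subtracting the second from the third: A + 18C = 69.
Solving: C = 4, A = -3, then B = 7.
Therefore g_5 = -15 + 7 + 4·243 = 964.

964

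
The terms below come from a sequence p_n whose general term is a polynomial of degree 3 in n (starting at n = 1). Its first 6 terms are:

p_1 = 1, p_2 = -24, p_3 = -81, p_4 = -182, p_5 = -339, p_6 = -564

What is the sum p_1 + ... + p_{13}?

1st diffs: -25, -57, -101, -157, -225.
2nd diffs: -32, -44, -56, -68.
3rd diffs: -12, -12, -12 (constant).
Newton forward-difference form: p_n = 1 + (-25)·C(n-1,1) + (-32)·C(n-1,2) + (-12)·C(n-1,3).
Continuing: …, -869, -1266, -1767, -2384, …, p_{13} = -5051.
Summing n = 1..13 (13 terms) gives -19669.

-19669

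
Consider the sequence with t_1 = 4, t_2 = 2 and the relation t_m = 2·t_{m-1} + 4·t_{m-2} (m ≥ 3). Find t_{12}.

632832

Step forward from the initial values:
t_3 = 20, t_4 = 48, t_5 = 176, t_6 = 544, t_7 = 1792, t_8 = 5760, t_9 = 18688, t_{10} = 60416, t_{11} = 195584, t_{12} = 632832.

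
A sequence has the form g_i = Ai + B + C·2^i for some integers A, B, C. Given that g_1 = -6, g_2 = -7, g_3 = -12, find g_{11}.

Plug in i = 1, 2, 3: A + B + 2C = -6; 2A + B + 4C = -7; 3A + B + 8C = -12.
Subtracting the first from the second: A + 2C = -1.
Subtracting the second from the third: A + 4C = -5.
Solving: C = -2, A = 3, then B = -5.
Therefore g_{11} = 33 + (-5) + (-2)·2048 = -4068.

-4068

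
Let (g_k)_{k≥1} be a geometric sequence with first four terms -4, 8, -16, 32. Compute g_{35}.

-68719476736

Common ratio r = -2.
g_k = (-4)·(-2)^(k-1).
g_{35} = (-4)·(-2)^34 = -68719476736.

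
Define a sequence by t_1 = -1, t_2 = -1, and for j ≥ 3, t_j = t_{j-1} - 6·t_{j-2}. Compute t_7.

Compute successive terms:
t_3 = 5  t_4 = 11  t_5 = -19  t_6 = -85  t_7 = 29.

29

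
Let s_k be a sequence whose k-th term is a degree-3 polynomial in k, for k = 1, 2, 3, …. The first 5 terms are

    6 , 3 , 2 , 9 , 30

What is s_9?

1st diffs: -3, -1, 7, 21.
2nd diffs: 2, 8, 14.
3rd diffs: 6, 6 (constant).
Newton forward-difference form: s_k = 6 + (-3)·C(k-1,1) + 2·C(k-1,2) + 6·C(k-1,3).
At k = 9: k-1 = 8, so s_9 = 6 - 24 + 56 + 336 = 374.

374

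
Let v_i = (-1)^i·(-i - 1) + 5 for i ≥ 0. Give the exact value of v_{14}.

-10

(-1)^14 = 1; -i - 1 at i=14 is -15; so v_{14} = -10.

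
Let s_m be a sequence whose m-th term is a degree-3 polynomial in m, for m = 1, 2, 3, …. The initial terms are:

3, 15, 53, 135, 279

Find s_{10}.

2559

1st diffs: 12, 38, 82, 144.
2nd diffs: 26, 44, 62.
3rd diffs: 18, 18 (constant).
Newton forward-difference form: s_m = 3 + 12·C(m-1,1) + 26·C(m-1,2) + 18·C(m-1,3).
At m = 10: m-1 = 9, so s_{10} = 3 + 108 + 936 + 1512 = 2559.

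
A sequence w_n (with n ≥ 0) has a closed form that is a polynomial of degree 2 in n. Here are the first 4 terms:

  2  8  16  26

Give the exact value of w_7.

1st diffs: 6, 8, 10.
2nd diffs: 2, 2 (constant).
So w_n = n^2 + 5n + 2.
Evaluating at n = 7 gives w_7 = 86.

86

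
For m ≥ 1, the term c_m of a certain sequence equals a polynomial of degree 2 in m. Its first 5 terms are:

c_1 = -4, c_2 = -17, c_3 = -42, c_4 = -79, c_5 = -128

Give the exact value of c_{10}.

1st diffs: -13, -25, -37, -49.
2nd diffs: -12, -12, -12 (constant).
Newton forward-difference form: c_m = -4 + (-13)·C(m-1,1) + (-12)·C(m-1,2).
At m = 10: m-1 = 9, so c_{10} = -4 - 117 - 432 = -553.

-553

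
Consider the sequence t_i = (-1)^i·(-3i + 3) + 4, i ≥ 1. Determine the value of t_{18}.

-47

(-1)^18 = 1; -3i + 3 at i=18 is -51; so t_{18} = -47.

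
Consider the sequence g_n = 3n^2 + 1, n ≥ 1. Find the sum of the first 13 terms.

Over n = 1..13: Σn = 91, Σn² = 819.
Total = (3)·819 + (1)·13 = 2470.

2470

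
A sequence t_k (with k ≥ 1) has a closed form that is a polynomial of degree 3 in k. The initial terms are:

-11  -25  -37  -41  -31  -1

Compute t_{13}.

1273

1st diffs: -14, -12, -4, 10, 30.
2nd diffs: 2, 8, 14, 20.
3rd diffs: 6, 6, 6 (constant).
Newton forward-difference form: t_k = -11 + (-14)·C(k-1,1) + 2·C(k-1,2) + 6·C(k-1,3).
At k = 13: k-1 = 12, so t_{13} = -11 - 168 + 132 + 1320 = 1273.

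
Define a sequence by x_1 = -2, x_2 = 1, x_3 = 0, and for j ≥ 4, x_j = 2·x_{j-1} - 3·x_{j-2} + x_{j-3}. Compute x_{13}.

181

Applying the relation repeatedly:
x_4 = -5;  x_5 = -9;  x_6 = -3;  x_7 = 16;  x_8 = 32;  x_9 = 13;  x_{10} = -54;  x_{11} = -115;  x_{12} = -55;  x_{13} = 181.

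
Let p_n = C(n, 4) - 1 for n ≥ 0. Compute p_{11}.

329

C(11, 4) = 330, so p_{11} = 329.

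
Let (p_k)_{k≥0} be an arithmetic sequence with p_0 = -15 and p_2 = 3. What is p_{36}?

Common difference d = (3 - (-15)) / (2 - 0) = 9.
p_k = -15 + (k - 0)·9.
p_{36} = -15 + 36·9 = 309.

309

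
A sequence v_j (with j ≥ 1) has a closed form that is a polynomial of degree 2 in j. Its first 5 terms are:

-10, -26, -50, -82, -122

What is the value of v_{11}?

-530

1st diffs: -16, -24, -32, -40.
2nd diffs: -8, -8, -8 (constant).
Newton forward-difference form: v_j = -10 + (-16)·C(j-1,1) + (-8)·C(j-1,2).
At j = 11: j-1 = 10, so v_{11} = -10 - 160 - 360 = -530.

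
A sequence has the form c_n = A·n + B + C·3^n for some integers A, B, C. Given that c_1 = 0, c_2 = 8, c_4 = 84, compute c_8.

At n = 1, 2, 4: A + B + 3C = 0; 2A + B + 9C = 8; 4A + B + 81C = 84.
Subtracting the first from the second: A + 6C = 8.
Subtracting the second from the third: 2A + 72C = 76.
Solving: C = 1, A = 2, then B = -5.
So c_n = 2·n + (-5) + 1·3^n; at n=8 this is 6572.

6572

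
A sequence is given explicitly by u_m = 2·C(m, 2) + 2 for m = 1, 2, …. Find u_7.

C(7, 2) = 21, so u_7 = 44.

44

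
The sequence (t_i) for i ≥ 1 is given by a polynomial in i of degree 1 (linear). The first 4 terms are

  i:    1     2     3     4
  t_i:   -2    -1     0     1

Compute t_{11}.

8

1st diffs: 1, 1, 1 (constant).
So t_i = i - 3.
Evaluating at i = 11 gives t_{11} = 8.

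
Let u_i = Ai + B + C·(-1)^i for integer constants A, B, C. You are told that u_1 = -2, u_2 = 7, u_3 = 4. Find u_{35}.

The three given values yield: A + B - C = -2; 2A + B + C = 7; 3A + B - C = 4.
Subtracting the first from the second: A + 2C = 9.
Subtracting the second from the third: A - 2C = -3.
Solving: C = 3, A = 3, then B = -2.
Therefore u_{35} = 105 + (-2) + 3·(-1) = 100.

100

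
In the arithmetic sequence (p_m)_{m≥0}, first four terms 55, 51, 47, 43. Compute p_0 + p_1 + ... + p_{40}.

-1025

Common difference d = -4.
p_m = 55 + (m - 0)·(-4).
p_{40} = -105; S = 41·(55 + (-105))/2 = -1025.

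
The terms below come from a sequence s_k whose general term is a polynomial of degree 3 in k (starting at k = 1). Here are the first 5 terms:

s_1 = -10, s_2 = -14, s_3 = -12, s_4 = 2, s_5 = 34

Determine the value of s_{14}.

1st diffs: -4, 2, 14, 32.
2nd diffs: 6, 12, 18.
3rd diffs: 6, 6 (constant).
Newton forward-difference form: s_k = -10 + (-4)·C(k-1,1) + 6·C(k-1,2) + 6·C(k-1,3).
At k = 14: k-1 = 13, so s_{14} = -10 - 52 + 468 + 1716 = 2122.

2122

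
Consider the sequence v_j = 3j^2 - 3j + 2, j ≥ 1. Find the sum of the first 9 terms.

Over j = 1..9: Σj = 45, Σj² = 285.
Total = (3)·285 + (-3)·45 + (2)·9 = 738.

738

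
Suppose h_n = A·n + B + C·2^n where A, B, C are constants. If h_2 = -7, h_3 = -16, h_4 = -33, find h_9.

-1030

The three given values yield: 2A + B + 4C = -7; 3A + B + 8C = -16; 4A + B + 16C = -33.
Subtracting the first from the second: A + 4C = -9.
Subtracting the second from the third: A + 8C = -17.
Solving: C = -2, A = -1, then B = 3.
Hence h_9 = -1·9 + 3 + (-2)·512 = -1030.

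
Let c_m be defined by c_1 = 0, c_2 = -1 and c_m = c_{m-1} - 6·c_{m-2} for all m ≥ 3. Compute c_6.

-19

Applying the relation repeatedly:
c_3 = -1;  c_4 = 5;  c_5 = 11;  c_6 = -19.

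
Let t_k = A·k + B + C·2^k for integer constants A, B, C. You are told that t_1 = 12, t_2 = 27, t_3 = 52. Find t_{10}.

5167

The three given values yield: A + B + 2C = 12; 2A + B + 4C = 27; 3A + B + 8C = 52.
Subtracting the first from the second: A + 2C = 15.
Subtracting the second from the third: A + 4C = 25.
Solving: C = 5, A = 5, then B = -3.
So t_k = 5·k + (-3) + 5·2^k; at k=10 this is 5167.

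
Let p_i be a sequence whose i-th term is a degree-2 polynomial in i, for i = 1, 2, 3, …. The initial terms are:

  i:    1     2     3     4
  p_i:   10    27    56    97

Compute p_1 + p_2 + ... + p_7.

847

1st diffs: 17, 29, 41.
2nd diffs: 12, 12 (constant).
So p_i = 6i^2 - i + 5.
Continuing: 150, 215, 292.
Summing i = 1..7 (7 terms) gives 847.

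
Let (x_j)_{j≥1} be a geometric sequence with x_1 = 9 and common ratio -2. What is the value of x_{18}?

-1179648

x_j = 9·(-2)^(j-1).
x_{18} = 9·(-2)^17 = -1179648.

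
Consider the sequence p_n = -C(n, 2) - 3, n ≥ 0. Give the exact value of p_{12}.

C(12, 2) = 66, so p_{12} = -69.

-69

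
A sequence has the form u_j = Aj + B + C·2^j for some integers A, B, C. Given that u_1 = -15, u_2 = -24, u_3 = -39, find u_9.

At j = 1, 2, 3: A + B + 2C = -15; 2A + B + 4C = -24; 3A + B + 8C = -39.
Subtracting the first from the second: A + 2C = -9.
Subtracting the second from the third: A + 4C = -15.
Solving: C = -3, A = -3, then B = -6.
Hence u_9 = -3·9 + (-6) + (-3)·512 = -1569.

-1569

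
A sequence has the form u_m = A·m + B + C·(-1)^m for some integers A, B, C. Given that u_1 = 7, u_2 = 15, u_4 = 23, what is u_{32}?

135

At m = 1, 2, 4: A + B - C = 7; 2A + B + C = 15; 4A + B + C = 23.
Subtracting the first from the second: A + 2C = 8.
Subtracting the second from the third: 2A = 8.
Solving: C = 2, A = 4, then B = 5.
So u_m = 4·m + 5 + 2·(-1)^m; at m=32 this is 135.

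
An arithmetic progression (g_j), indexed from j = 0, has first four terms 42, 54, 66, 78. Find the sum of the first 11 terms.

1122

Common difference d = 12.
g_j = 42 + (j - 0)·12.
g_{10} = 162; S = 11·(42 + 162)/2 = 1122.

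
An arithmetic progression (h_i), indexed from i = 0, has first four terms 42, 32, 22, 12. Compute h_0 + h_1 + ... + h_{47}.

-9264

Common difference d = -10.
h_i = 42 + (i - 0)·(-10).
h_{47} = -428; S = 48·(42 + (-428))/2 = -9264.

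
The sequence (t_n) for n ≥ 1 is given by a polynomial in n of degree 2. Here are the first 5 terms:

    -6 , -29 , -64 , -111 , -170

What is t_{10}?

1st diffs: -23, -35, -47, -59.
2nd diffs: -12, -12, -12 (constant).
Newton forward-difference form: t_n = -6 + (-23)·C(n-1,1) + (-12)·C(n-1,2).
At n = 10: n-1 = 9, so t_{10} = -6 - 207 - 432 = -645.

-645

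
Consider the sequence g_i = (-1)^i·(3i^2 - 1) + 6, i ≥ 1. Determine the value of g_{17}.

-860

(-1)^17 = -1; 3i^2 - 1 at i=17 is 866; so g_{17} = -860.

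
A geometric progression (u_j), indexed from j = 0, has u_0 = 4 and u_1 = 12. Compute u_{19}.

4649045868

Common ratio r = 3.
u_j = 4·3^(j-0).
u_{19} = 4·3^19 = 4649045868.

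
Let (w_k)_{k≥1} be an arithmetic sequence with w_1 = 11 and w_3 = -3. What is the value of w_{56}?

-374

Common difference d = (-3 - 11) / (3 - 1) = -7.
w_k = 11 + (k - 1)·(-7).
w_{56} = 11 + 55·(-7) = -374.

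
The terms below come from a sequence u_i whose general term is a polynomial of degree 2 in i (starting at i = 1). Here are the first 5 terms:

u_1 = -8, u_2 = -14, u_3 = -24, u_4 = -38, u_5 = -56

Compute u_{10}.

1st diffs: -6, -10, -14, -18.
2nd diffs: -4, -4, -4 (constant).
Newton forward-difference form: u_i = -8 + (-6)·C(i-1,1) + (-4)·C(i-1,2).
At i = 10: i-1 = 9, so u_{10} = -8 - 54 - 144 = -206.

-206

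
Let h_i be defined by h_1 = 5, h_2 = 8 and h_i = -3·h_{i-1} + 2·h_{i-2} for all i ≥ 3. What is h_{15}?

-66539786

Applying the relation repeatedly:
h_3 = -14; h_4 = 58; h_5 = -202; …; h_{12} = 1472866; h_{13} = -5245690; h_{14} = 18682802; h_{15} = -66539786.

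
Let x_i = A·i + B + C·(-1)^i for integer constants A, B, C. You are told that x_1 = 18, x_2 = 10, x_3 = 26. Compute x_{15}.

74

At i = 1, 2, 3: A + B - C = 18; 2A + B + C = 10; 3A + B - C = 26.
Subtracting the first from the second: A + 2C = -8.
Subtracting the second from the third: A - 2C = 16.
Solving: C = -6, A = 4, then B = 8.
Therefore x_{15} = 60 + 8 + (-6)·(-1) = 74.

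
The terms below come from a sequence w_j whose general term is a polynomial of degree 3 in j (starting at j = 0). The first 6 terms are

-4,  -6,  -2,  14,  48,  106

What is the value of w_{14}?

2698

1st diffs: -2, 4, 16, 34, 58.
2nd diffs: 6, 12, 18, 24.
3rd diffs: 6, 6, 6 (constant).
So w_j = j^3 - 3j - 4.
Evaluating at j = 14 gives w_{14} = 2698.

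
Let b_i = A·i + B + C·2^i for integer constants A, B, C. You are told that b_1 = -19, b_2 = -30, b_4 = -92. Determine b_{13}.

Write the equations: A + B + 2C = -19; 2A + B + 4C = -30; 4A + B + 16C = -92.
Subtracting the first from the second: A + 2C = -11.
Subtracting the second from the third: 2A + 12C = -62.
Solving: C = -5, A = -1, then B = -8.
Hence b_{13} = -1·13 + (-8) + (-5)·8192 = -40981.

-40981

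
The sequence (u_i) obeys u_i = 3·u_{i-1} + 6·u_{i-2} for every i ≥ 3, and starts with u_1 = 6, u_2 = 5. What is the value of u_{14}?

Step forward from the initial values:
u_3 = 51  u_4 = 183  u_5 = 855  …  u_{11} = 5881815  u_{12} = 25716447  u_{13} = 112440231  u_{14} = 491619375.

491619375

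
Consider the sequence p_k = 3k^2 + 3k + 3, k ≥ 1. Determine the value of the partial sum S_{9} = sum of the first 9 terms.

Over k = 1..9: Σk = 45, Σk² = 285.
Total = (3)·285 + (3)·45 + (3)·9 = 1017.

1017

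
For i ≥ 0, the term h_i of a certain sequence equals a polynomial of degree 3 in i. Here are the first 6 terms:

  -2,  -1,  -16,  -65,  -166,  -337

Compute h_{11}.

-3841

1st diffs: 1, -15, -49, -101, -171.
2nd diffs: -16, -34, -52, -70.
3rd diffs: -18, -18, -18 (constant).
Newton forward-difference form: h_i = -2 + 1·C(i,1) + (-16)·C(i,2) + (-18)·C(i,3).
At i = 11: i = 11, so h_{11} = -2 + 11 - 880 - 2970 = -3841.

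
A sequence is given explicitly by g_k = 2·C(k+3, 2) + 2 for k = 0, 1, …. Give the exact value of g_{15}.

308

C(18, 2) = 153, so g_{15} = 308.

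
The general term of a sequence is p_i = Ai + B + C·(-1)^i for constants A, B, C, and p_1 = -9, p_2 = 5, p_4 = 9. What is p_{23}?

Write the equations: A + B - C = -9; 2A + B + C = 5; 4A + B + C = 9.
Subtracting the first from the second: A + 2C = 14.
Subtracting the second from the third: 2A = 4.
Solving: C = 6, A = 2, then B = -5.
Hence p_{23} = 2·23 + (-5) + 6·(-1) = 35.

35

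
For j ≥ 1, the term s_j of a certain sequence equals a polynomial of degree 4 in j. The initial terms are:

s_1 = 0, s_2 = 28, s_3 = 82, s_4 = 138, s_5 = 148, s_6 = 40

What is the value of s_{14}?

1st diffs: 28, 54, 56, 10, -108.
2nd diffs: 26, 2, -46, -118.
3rd diffs: -24, -48, -72.
4th diffs: -24, -24 (constant).
Newton forward-difference form: s_j = 28·C(j-1,1) + 26·C(j-1,2) + (-24)·C(j-1,3) + (-24)·C(j-1,4).
At j = 14: j-1 = 13, so s_{14} = 364 + 2028 - 6864 - 17160 = -21632.

-21632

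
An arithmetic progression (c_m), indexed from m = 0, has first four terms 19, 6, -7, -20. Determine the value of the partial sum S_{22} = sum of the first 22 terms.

Common difference d = -13.
c_m = 19 + (m - 0)·(-13).
c_{21} = -254; S = 22·(19 + (-254))/2 = -2585.

-2585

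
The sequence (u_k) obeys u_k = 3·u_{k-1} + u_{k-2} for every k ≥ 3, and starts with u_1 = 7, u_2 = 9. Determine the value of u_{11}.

476323

Applying the relation repeatedly:
u_3 = 34  u_4 = 111  u_5 = 367  u_6 = 1212  u_7 = 4003  u_8 = 13221  u_9 = 43666  u_{10} = 144219  u_{11} = 476323.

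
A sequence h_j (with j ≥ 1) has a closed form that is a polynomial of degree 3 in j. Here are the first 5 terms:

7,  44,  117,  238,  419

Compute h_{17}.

11639

1st diffs: 37, 73, 121, 181.
2nd diffs: 36, 48, 60.
3rd diffs: 12, 12 (constant).
Newton forward-difference form: h_j = 7 + 37·C(j-1,1) + 36·C(j-1,2) + 12·C(j-1,3).
At j = 17: j-1 = 16, so h_{17} = 7 + 592 + 4320 + 6720 = 11639.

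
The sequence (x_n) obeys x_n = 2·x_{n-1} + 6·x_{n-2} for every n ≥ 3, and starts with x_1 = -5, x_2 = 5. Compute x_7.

Compute successive terms:
x_3 = -20; x_4 = -10; x_5 = -140; x_6 = -340; x_7 = -1520.

-1520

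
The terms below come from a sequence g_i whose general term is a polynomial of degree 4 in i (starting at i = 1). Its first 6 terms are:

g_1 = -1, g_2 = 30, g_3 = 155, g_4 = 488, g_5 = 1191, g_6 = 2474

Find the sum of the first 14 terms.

1st diffs: 31, 125, 333, 703, 1283.
2nd diffs: 94, 208, 370, 580.
3rd diffs: 114, 162, 210.
4th diffs: 48, 48 (constant).
Newton forward-difference form: g_i = -1 + 31·C(i-1,1) + 94·C(i-1,2) + 114·C(i-1,3) + 48·C(i-1,4).
Continuing: …, 4595, 7860, 12623, 19286, …, g_{14} = 74658.
Summing i = 1..14 (14 terms) gives 247233.

247233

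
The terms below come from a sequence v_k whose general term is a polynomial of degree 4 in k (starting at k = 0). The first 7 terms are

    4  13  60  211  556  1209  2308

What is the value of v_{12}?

1st diffs: 9, 47, 151, 345, 653, 1099.
2nd diffs: 38, 104, 194, 308, 446.
3rd diffs: 66, 90, 114, 138.
4th diffs: 24, 24, 24 (constant).
So v_k = k^4 + 5k^3 - 3k^2 + 6k + 4.
Evaluating at k = 12 gives v_{12} = 29020.

29020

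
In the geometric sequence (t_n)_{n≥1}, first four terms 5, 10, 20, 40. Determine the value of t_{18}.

Common ratio r = 2.
t_n = 5·2^(n-1).
t_{18} = 5·2^17 = 655360.

655360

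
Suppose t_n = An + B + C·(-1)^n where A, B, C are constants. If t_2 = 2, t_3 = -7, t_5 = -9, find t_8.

Plug in n = 2, 3, 5: 2A + B + C = 2; 3A + B - C = -7; 5A + B - C = -9.
Subtracting the first from the second: A - 2C = -9.
Subtracting the second from the third: 2A = -2.
Solving: C = 4, A = -1, then B = 0.
So t_n = -1·n + 0 + 4·(-1)^n; at n=8 this is -4.

-4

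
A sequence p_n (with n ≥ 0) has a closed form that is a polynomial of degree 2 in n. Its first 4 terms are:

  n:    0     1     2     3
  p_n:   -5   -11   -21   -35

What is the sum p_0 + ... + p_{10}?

1st diffs: -6, -10, -14.
2nd diffs: -4, -4 (constant).
Newton forward-difference form: p_n = -5 + (-6)·C(n,1) + (-4)·C(n,2).
Continuing: …, -53, -75, -101, -131, …, p_{10} = -245.
Summing n = 0..10 (11 terms) gives -1045.

-1045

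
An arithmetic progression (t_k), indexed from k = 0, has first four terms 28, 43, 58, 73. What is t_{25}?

Common difference d = 15.
t_k = 28 + (k - 0)·15.
t_{25} = 28 + 25·15 = 403.

403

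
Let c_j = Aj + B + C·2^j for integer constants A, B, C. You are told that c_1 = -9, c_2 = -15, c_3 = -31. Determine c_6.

-299

Plug in j = 1, 2, 3: A + B + 2C = -9; 2A + B + 4C = -15; 3A + B + 8C = -31.
Subtracting the first from the second: A + 2C = -6.
Subtracting the second from the third: A + 4C = -16.
Solving: C = -5, A = 4, then B = -3.
So c_j = 4·j + (-3) + (-5)·2^j; at j=6 this is -299.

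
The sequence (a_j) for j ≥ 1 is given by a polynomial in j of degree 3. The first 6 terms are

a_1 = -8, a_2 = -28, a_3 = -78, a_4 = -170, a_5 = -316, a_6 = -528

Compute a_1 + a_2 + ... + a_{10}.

-7100

1st diffs: -20, -50, -92, -146, -212.
2nd diffs: -30, -42, -54, -66.
3rd diffs: -12, -12, -12 (constant).
Newton forward-difference form: a_j = -8 + (-20)·C(j-1,1) + (-30)·C(j-1,2) + (-12)·C(j-1,3).
Continuing: -818, -1198, -1680, -2276.
Summing j = 1..10 (10 terms) gives -7100.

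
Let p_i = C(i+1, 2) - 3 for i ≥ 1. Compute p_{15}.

C(16, 2) = 120, so p_{15} = 117.

117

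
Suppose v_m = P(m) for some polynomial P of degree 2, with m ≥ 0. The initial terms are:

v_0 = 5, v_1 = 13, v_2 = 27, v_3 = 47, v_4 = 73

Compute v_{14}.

1st diffs: 8, 14, 20, 26.
2nd diffs: 6, 6, 6 (constant).
Newton forward-difference form: v_m = 5 + 8·C(m,1) + 6·C(m,2).
At m = 14: m = 14, so v_{14} = 5 + 112 + 546 = 663.

663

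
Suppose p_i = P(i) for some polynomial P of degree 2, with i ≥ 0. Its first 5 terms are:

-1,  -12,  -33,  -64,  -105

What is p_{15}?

1st diffs: -11, -21, -31, -41.
2nd diffs: -10, -10, -10 (constant).
Newton forward-difference form: p_i = -1 + (-11)·C(i,1) + (-10)·C(i,2).
At i = 15: i = 15, so p_{15} = -1 - 165 - 1050 = -1216.

-1216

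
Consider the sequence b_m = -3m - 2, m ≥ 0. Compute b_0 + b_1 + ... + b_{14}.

-345

Over m = 0..14: Σm = 105.
Total = (-3)·105 + (-2)·15 = -345.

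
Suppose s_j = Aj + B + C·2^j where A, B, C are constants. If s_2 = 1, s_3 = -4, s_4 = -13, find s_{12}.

-4101

At j = 2, 3, 4: 2A + B + 4C = 1; 3A + B + 8C = -4; 4A + B + 16C = -13.
Subtracting the first from the second: A + 4C = -5.
Subtracting the second from the third: A + 8C = -9.
Solving: C = -1, A = -1, then B = 7.
Therefore s_{12} = -12 + 7 + (-1)·4096 = -4101.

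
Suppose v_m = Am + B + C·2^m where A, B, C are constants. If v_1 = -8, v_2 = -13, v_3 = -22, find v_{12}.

-8207

The three given values yield: A + B + 2C = -8; 2A + B + 4C = -13; 3A + B + 8C = -22.
Subtracting the first from the second: A + 2C = -5.
Subtracting the second from the third: A + 4C = -9.
Solving: C = -2, A = -1, then B = -3.
Therefore v_{12} = -12 + (-3) + (-2)·4096 = -8207.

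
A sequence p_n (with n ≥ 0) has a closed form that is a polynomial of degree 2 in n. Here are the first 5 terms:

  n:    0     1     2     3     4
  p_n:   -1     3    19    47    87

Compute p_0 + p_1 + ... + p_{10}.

2189

1st diffs: 4, 16, 28, 40.
2nd diffs: 12, 12, 12 (constant).
Newton forward-difference form: p_n = -1 + 4·C(n,1) + 12·C(n,2).
Continuing: …, 139, 203, 279, 367, …, p_{10} = 579.
Summing n = 0..10 (11 terms) gives 2189.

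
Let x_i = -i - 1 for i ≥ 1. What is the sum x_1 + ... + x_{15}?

Over i = 1..15: Σi = 120.
Total = (-1)·120 + (-1)·15 = -135.

-135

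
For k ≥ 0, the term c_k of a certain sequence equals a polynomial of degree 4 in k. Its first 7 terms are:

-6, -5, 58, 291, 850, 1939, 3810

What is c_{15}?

121179

1st diffs: 1, 63, 233, 559, 1089, 1871.
2nd diffs: 62, 170, 326, 530, 782.
3rd diffs: 108, 156, 204, 252.
4th diffs: 48, 48, 48 (constant).
Newton forward-difference form: c_k = -6 + 1·C(k,1) + 62·C(k,2) + 108·C(k,3) + 48·C(k,4).
At k = 15: k = 15, so c_{15} = -6 + 15 + 6510 + 49140 + 65520 = 121179.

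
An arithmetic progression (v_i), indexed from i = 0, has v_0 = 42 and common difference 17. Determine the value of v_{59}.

v_i = 42 + (i - 0)·17.
v_{59} = 42 + 59·17 = 1045.

1045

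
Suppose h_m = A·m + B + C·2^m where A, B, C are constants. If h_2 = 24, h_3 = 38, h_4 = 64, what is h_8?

The three given values yield: 2A + B + 4C = 24; 3A + B + 8C = 38; 4A + B + 16C = 64.
Subtracting the first from the second: A + 4C = 14.
Subtracting the second from the third: A + 8C = 26.
Solving: C = 3, A = 2, then B = 8.
Therefore h_8 = 16 + 8 + 3·256 = 792.

792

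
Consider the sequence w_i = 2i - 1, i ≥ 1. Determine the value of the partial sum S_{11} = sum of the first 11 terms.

Over i = 1..11: Σi = 66.
Total = (2)·66 + (-1)·11 = 121.

121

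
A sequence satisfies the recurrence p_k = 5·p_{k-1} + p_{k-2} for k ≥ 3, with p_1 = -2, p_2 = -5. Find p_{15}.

Iterate the recurrence:
p_3 = -27; p_4 = -140; p_5 = -727; …; p_{12} = -73997555; p_{13} = -384238402; p_{14} = -1995189565; p_{15} = -10360186227.

-10360186227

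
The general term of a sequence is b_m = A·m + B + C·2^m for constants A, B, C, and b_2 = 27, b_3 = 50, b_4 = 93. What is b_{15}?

Plug in m = 2, 3, 4: 2A + B + 4C = 27; 3A + B + 8C = 50; 4A + B + 16C = 93.
Subtracting the first from the second: A + 4C = 23.
Subtracting the second from the third: A + 8C = 43.
Solving: C = 5, A = 3, then B = 1.
Hence b_{15} = 3·15 + 1 + 5·32768 = 163886.

163886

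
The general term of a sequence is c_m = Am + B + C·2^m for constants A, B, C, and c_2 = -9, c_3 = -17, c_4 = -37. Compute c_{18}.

Write the equations: 2A + B + 4C = -9; 3A + B + 8C = -17; 4A + B + 16C = -37.
Subtracting the first from the second: A + 4C = -8.
Subtracting the second from the third: A + 8C = -20.
Solving: C = -3, A = 4, then B = -5.
Therefore c_{18} = 72 + (-5) + (-3)·262144 = -786365.

-786365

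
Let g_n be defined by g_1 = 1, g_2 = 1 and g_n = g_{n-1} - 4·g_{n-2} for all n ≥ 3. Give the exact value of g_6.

Step forward from the initial values:
g_3 = -3  g_4 = -7  g_5 = 5  g_6 = 33.

33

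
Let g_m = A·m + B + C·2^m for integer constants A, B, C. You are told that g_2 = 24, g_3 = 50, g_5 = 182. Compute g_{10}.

Write the equations: 2A + B + 4C = 24; 3A + B + 8C = 50; 5A + B + 32C = 182.
Subtracting the first from the second: A + 4C = 26.
Subtracting the second from the third: 2A + 24C = 132.
Solving: C = 5, A = 6, then B = -8.
Hence g_{10} = 6·10 + (-8) + 5·1024 = 5172.

5172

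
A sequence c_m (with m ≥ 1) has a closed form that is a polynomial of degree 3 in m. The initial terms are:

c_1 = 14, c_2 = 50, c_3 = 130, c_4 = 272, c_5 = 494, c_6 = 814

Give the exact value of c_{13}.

1st diffs: 36, 80, 142, 222, 320.
2nd diffs: 44, 62, 80, 98.
3rd diffs: 18, 18, 18 (constant).
So c_m = 3m^3 + 4m^2 + 3m + 4.
Evaluating at m = 13 gives c_{13} = 7310.

7310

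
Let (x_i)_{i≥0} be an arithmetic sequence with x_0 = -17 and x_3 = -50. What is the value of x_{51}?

Common difference d = (-50 - (-17)) / (3 - 0) = -11.
x_i = -17 + (i - 0)·(-11).
x_{51} = -17 + 51·(-11) = -578.

-578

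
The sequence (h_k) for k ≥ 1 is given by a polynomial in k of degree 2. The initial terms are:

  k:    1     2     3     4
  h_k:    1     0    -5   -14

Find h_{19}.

1st diffs: -1, -5, -9.
2nd diffs: -4, -4 (constant).
Newton forward-difference form: h_k = 1 + (-1)·C(k-1,1) + (-4)·C(k-1,2).
At k = 19: k-1 = 18, so h_{19} = 1 - 18 - 612 = -629.

-629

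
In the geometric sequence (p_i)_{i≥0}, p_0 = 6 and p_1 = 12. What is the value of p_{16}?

393216

Common ratio r = 2.
p_i = 6·2^(i-0).
p_{16} = 6·2^16 = 393216.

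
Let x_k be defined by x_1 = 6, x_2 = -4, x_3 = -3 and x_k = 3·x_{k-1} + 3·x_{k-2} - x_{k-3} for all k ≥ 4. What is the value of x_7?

-1239

Compute successive terms:
x_4 = -27  x_5 = -86  x_6 = -336  x_7 = -1239.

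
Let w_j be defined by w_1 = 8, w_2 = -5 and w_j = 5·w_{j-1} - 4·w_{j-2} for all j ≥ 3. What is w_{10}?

w_3 = -57;  w_4 = -265;  w_5 = -1097;  w_6 = -4425;  w_7 = -17737;  w_8 = -70985;  w_9 = -283977;  w_{10} = -1135945.
(Characteristic roots are 4 and 1.)

-1135945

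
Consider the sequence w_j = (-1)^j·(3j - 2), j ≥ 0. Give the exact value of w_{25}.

-73

(-1)^25 = -1; 3j - 2 at j=25 is 73; so w_{25} = -73.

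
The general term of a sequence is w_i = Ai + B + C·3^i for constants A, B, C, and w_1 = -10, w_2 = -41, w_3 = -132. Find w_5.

At i = 1, 2, 3: A + B + 3C = -10; 2A + B + 9C = -41; 3A + B + 27C = -132.
Subtracting the first from the second: A + 6C = -31.
Subtracting the second from the third: A + 18C = -91.
Solving: C = -5, A = -1, then B = 6.
So w_i = -1·i + 6 + (-5)·3^i; at i=5 this is -1214.

-1214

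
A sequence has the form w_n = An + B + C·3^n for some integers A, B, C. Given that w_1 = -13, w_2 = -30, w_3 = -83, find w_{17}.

-387420477

Write the equations: A + B + 3C = -13; 2A + B + 9C = -30; 3A + B + 27C = -83.
Subtracting the first from the second: A + 6C = -17.
Subtracting the second from the third: A + 18C = -53.
Solving: C = -3, A = 1, then B = -5.
Hence w_{17} = 1·17 + (-5) + (-3)·129140163 = -387420477.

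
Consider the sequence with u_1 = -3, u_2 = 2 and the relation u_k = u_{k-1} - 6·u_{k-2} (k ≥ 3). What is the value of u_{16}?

Step forward from the initial values:
u_3 = 20;  u_4 = 8;  u_5 = -112;  …;  u_{13} = 66752;  u_{14} = -303808;  u_{15} = -704320;  u_{16} = 1118528.

1118528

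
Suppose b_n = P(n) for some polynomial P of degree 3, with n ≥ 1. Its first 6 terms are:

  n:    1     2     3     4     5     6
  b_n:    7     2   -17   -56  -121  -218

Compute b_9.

1st diffs: -5, -19, -39, -65, -97.
2nd diffs: -14, -20, -26, -32.
3rd diffs: -6, -6, -6 (constant).
Newton forward-difference form: b_n = 7 + (-5)·C(n-1,1) + (-14)·C(n-1,2) + (-6)·C(n-1,3).
At n = 9: n-1 = 8, so b_9 = 7 - 40 - 392 - 336 = -761.

-761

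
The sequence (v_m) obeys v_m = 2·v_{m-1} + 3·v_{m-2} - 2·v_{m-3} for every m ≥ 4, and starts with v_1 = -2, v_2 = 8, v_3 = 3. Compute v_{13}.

283229

Step forward from the initial values:
v_4 = 34  v_5 = 61  v_6 = 218  v_7 = 551  v_8 = 1634  v_9 = 4485  v_{10} = 12770  v_{11} = 35727  v_{12} = 100794  v_{13} = 283229.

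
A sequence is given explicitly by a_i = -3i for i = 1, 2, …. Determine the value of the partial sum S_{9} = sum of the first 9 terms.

Over i = 1..9: Σi = 45.
Total = (-3)·45 = -135.

-135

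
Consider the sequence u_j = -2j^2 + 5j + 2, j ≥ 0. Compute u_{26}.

u_{26} = -2·26^2 + 5·26 + 2 = -1220.

-1220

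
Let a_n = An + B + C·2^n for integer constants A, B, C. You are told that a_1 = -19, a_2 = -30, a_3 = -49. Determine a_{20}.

-4194372

The three given values yield: A + B + 2C = -19; 2A + B + 4C = -30; 3A + B + 8C = -49.
Subtracting the first from the second: A + 2C = -11.
Subtracting the second from the third: A + 4C = -19.
Solving: C = -4, A = -3, then B = -8.
So a_n = -3·n + (-8) + (-4)·2^n; at n=20 this is -4194372.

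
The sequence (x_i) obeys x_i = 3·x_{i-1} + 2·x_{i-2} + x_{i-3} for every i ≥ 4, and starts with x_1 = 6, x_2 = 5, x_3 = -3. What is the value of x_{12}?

163090

x_4 = 7; x_5 = 20; x_6 = 71; x_7 = 260; x_8 = 942; x_9 = 3417; x_{10} = 12395; x_{11} = 44961; x_{12} = 163090.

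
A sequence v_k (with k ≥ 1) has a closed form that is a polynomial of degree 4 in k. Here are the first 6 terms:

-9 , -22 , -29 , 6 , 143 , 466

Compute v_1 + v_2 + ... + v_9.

7515

1st diffs: -13, -7, 35, 137, 323.
2nd diffs: 6, 42, 102, 186.
3rd diffs: 36, 60, 84.
4th diffs: 24, 24 (constant).
Newton forward-difference form: v_k = -9 + (-13)·C(k-1,1) + 6·C(k-1,2) + 36·C(k-1,3) + 24·C(k-1,4).
Continuing: 1083, 2126, 3751.
Summing k = 1..9 (9 terms) gives 7515.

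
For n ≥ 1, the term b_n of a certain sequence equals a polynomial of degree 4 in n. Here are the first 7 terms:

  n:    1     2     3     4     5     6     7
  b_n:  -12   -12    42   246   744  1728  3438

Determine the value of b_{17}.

147588

1st diffs: 0, 54, 204, 498, 984, 1710.
2nd diffs: 54, 150, 294, 486, 726.
3rd diffs: 96, 144, 192, 240.
4th diffs: 48, 48, 48 (constant).
Newton forward-difference form: b_n = -12 + 54·C(n-1,2) + 96·C(n-1,3) + 48·C(n-1,4).
At n = 17: n-1 = 16, so b_{17} = -12 + 6480 + 53760 + 87360 = 147588.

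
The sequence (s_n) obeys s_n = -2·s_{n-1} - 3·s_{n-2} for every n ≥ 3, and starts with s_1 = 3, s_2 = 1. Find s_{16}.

12691

Compute successive terms:
s_3 = -11  s_4 = 19  s_5 = -5  …  s_{13} = 2827  s_{14} = -4271  s_{15} = 61  s_{16} = 12691.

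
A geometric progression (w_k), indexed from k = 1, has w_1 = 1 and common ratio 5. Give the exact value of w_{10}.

w_k = 1·5^(k-1).
w_{10} = 1·5^9 = 1953125.

1953125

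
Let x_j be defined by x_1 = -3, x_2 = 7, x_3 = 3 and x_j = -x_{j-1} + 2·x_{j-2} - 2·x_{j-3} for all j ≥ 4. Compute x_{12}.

Compute successive terms:
x_4 = 17;  x_5 = -25;  x_6 = 53;  x_7 = -137;  x_8 = 293;  x_9 = -673;  x_{10} = 1533;  x_{11} = -3465;  x_{12} = 7877.

7877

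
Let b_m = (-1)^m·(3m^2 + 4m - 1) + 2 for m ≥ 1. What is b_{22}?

(-1)^22 = 1; 3m^2 + 4m - 1 at m=22 is 1539; so b_{22} = 1541.

1541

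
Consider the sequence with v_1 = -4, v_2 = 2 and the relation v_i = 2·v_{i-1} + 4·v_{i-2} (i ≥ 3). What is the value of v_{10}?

Step forward from the initial values:
v_3 = -12;  v_4 = -16;  v_5 = -80;  v_6 = -224;  v_7 = -768;  v_8 = -2432;  v_9 = -7936;  v_{10} = -25600.

-25600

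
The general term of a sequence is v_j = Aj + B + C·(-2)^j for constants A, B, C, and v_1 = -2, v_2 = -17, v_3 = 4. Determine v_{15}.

Write the equations: A + B - 2C = -2; 2A + B + 4C = -17; 3A + B - 8C = 4.
Subtracting the first from the second: A + 6C = -15.
Subtracting the second from the third: A - 12C = 21.
Solving: C = -2, A = -3, then B = -3.
Therefore v_{15} = -45 + (-3) + (-2)·(-32768) = 65488.

65488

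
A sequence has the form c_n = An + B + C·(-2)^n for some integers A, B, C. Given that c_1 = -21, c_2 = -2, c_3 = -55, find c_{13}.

The three given values yield: A + B - 2C = -21; 2A + B + 4C = -2; 3A + B - 8C = -55.
Subtracting the first from the second: A + 6C = 19.
Subtracting the second from the third: A - 12C = -53.
Solving: C = 4, A = -5, then B = -8.
Hence c_{13} = -5·13 + (-8) + 4·(-8192) = -32841.

-32841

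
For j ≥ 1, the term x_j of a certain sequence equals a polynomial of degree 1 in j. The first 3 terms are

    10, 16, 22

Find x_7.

46

1st diffs: 6, 6 (constant).
So x_j = 6j + 4.
Evaluating at j = 7 gives x_7 = 46.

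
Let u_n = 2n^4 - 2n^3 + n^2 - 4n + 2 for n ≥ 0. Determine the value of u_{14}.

u_{14} = 2·14^4 - 2·14^3 + 1·14^2 - 4·14 + 2 = 71486.

71486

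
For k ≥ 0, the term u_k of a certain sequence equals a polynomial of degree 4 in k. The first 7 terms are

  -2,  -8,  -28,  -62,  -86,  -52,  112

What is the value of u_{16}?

1st diffs: -6, -20, -34, -24, 34, 164.
2nd diffs: -14, -14, 10, 58, 130.
3rd diffs: 0, 24, 48, 72.
4th diffs: 24, 24, 24 (constant).
So u_k = k^4 - 6k^3 + 4k^2 - 5k - 2.
Evaluating at k = 16 gives u_{16} = 41902.

41902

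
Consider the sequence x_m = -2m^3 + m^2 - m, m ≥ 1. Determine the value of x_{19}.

-13376

x_{19} = -2·19^3 + 1·19^2 - 1·19 = -13376.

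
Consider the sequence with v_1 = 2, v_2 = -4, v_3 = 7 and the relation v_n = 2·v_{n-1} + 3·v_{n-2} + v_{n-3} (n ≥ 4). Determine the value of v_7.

v_4 = 4;  v_5 = 25;  v_6 = 69;  v_7 = 217.

217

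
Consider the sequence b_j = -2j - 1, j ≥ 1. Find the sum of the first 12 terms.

-168

Over j = 1..12: Σj = 78.
Total = (-2)·78 + (-1)·12 = -168.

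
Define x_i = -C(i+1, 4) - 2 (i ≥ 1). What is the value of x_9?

-212

C(10, 4) = 210, so x_9 = -212.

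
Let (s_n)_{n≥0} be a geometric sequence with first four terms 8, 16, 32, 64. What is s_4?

128

Common ratio r = 2.
s_n = 8·2^(n-0).
s_4 = 8·2^4 = 128.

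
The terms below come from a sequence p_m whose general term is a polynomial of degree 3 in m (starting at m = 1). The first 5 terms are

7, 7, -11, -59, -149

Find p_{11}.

-2243

1st diffs: 0, -18, -48, -90.
2nd diffs: -18, -30, -42.
3rd diffs: -12, -12 (constant).
So p_m = -2m^3 + 3m^2 + 5m + 1.
Evaluating at m = 11 gives p_{11} = -2243.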